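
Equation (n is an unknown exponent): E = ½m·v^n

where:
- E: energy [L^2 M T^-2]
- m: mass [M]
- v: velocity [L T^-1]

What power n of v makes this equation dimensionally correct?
n = 2

E has dimensions [L^2 M T^-2]; v has dimensions [L T^-1].
The rest of the RHS has dimensions [M], so v^n must supply [L^2 T^-2].
With n = 2: ½m·v^2 has dimensions [L^2 M T^-2], matching the LHS ✓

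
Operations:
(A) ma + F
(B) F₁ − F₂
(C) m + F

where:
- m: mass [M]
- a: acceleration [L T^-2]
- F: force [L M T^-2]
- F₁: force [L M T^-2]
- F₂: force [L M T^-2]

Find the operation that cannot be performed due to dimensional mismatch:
(C) m + F

(A) ma + F: ma [L M T^-2] and F [L M T^-2] — same dimensions ✓
(B) F₁ − F₂: F₁ [L M T^-2] and F₂ [L M T^-2] — same dimensions ✓
(C) m + F: m [M] and F [L M T^-2] — different dimensions cannot be added/subtracted ✗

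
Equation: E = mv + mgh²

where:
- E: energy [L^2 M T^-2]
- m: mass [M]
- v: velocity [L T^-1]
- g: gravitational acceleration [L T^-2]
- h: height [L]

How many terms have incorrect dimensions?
2

LHS E: [L^2 M T^-2]
- mv: [L M T^-1] ✗
- mgh²: [L^3 M T^-2] ✗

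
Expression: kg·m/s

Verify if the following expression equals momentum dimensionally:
Yes

The expression kg·m/s has dimensions [L M T^-1], which is exactly momentum [L M T^-1].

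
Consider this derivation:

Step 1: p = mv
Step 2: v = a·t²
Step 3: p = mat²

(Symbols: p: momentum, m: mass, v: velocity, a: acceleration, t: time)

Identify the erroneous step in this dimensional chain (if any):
Step 2

Step 1: p = mv → LHS [L M T^-1], RHS [L M T^-1] ✓
Step 2: v = a·t² → LHS [L T^-1], RHS [L] ✗

The first dimensional inconsistency appears in step 2: v = a·t²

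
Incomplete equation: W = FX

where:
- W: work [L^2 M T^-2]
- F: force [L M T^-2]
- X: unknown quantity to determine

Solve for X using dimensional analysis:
X = d (distance), dimensions [L]

W has dimensions [L^2 M T^-2]; the rest of the RHS (F) has dimensions [L M T^-2].
So X must have dimensions [L] — X = d (distance).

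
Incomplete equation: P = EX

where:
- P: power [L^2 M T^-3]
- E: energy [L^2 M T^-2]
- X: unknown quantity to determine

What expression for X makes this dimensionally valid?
X = f (inverse time / frequency (1/t)), dimensions [T^-1]

P has dimensions [L^2 M T^-3]; the rest of the RHS (E) has dimensions [L^2 M T^-2].
So X must have dimensions [T^-1] — X = f (inverse time / frequency (1/t)).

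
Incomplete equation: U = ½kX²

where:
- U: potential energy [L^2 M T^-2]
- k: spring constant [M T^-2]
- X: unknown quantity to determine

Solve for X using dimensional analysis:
X = x (displacement), dimensions [L]

U has dimensions [L^2 M T^-2]; the rest of the RHS (½k) has dimensions [M T^-2].
So X² must have dimensions [L^2], i.e. X has dimensions [L] — X = x (displacement).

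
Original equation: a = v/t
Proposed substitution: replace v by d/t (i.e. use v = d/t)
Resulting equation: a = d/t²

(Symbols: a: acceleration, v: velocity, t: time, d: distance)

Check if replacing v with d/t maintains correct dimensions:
Yes

[v] = [L T^-1] and [d/t] = [L T^-1]. These match, so the substitution replaces a quantity by one of the same dimensions and the result a = d/t² has LHS [L T^-2] vs RHS [L T^-2] — still consistent.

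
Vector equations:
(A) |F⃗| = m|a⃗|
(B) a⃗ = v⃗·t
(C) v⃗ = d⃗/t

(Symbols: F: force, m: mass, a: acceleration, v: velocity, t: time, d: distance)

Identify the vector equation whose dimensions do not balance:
(B) a⃗ = v⃗·t

(A) |F⃗| = m|a⃗|: LHS [L M T^-2], RHS [L M T^-2] ✓ — magnitudes of vectors are scalars
(B) a⃗ = v⃗·t: LHS [L T^-2], RHS [L] ✗ — acceleration is velocity per time; should be v⃗/t
(C) v⃗ = d⃗/t: LHS [L T^-1], RHS [L T^-1] ✓ — displacement (vector) divided by time (scalar)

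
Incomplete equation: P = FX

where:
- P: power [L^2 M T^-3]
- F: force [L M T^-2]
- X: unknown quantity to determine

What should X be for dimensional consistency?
X = v (velocity), dimensions [L T^-1]

P has dimensions [L^2 M T^-3]; the rest of the RHS (F) has dimensions [L M T^-2].
So X must have dimensions [L T^-1] — X = v (velocity).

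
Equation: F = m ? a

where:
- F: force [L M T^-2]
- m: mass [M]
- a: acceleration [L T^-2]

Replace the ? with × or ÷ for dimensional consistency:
multiplication (×): F = m × a

F [L M T^-2]; m [M]; a [L T^-2].
m × a → [L M T^-2] ✓
m ÷ a → [L^-1 M T^2] ✗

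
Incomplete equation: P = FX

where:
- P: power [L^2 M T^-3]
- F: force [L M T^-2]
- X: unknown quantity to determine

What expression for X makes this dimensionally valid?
X = v (velocity), dimensions [L T^-1]

P has dimensions [L^2 M T^-3]; the rest of the RHS (F) has dimensions [L M T^-2].
So X must have dimensions [L T^-1] — X = v (velocity).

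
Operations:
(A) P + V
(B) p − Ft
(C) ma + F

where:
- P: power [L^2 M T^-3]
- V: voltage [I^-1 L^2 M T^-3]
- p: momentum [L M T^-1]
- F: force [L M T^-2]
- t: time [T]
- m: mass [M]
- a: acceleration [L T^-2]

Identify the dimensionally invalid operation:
(A) P + V

(A) P + V: P [L^2 M T^-3] and V [I^-1 L^2 M T^-3] — different dimensions cannot be added/subtracted ✗
(B) p − Ft: p [L M T^-1] and Ft [L M T^-1] — same dimensions ✓
(C) ma + F: ma [L M T^-2] and F [L M T^-2] — same dimensions ✓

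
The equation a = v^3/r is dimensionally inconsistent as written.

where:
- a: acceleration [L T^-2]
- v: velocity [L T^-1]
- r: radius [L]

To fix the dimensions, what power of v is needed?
The exponent of v should be 2: a = v^2/r

The LHS a has dimensions [L T^-2]; v has dimensions [L T^-1].
As written, the RHS v^3/r (exponent 3 on v) has dimensions [L^2 T^-3], which does not match.
With exponent 2, the RHS v^2/r has dimensions [L T^-2], matching the LHS.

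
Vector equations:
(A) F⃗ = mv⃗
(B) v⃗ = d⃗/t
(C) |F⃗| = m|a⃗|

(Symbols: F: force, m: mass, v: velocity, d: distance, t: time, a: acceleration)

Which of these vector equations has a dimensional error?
(A) F⃗ = mv⃗

(A) F⃗ = mv⃗: LHS [L M T^-2], RHS [L M T^-1] ✗ — mass times velocity is momentum, not force; should be ma⃗
(B) v⃗ = d⃗/t: LHS [L T^-1], RHS [L T^-1] ✓ — displacement (vector) divided by time (scalar)
(C) |F⃗| = m|a⃗|: LHS [L M T^-2], RHS [L M T^-2] ✓ — magnitudes of vectors are scalars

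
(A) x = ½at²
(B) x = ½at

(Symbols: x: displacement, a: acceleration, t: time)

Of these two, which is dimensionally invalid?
(B)

(A) x = ½at²: LHS [L], RHS [L] ✓
(B) x = ½at: LHS [L], RHS [L T^-1] ✗

Expression (B) x = ½at is dimensionally incorrect.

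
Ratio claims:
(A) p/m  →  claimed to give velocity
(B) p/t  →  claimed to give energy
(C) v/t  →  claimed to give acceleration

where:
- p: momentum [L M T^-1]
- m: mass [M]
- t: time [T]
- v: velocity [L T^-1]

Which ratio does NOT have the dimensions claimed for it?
(B) p/t does not give energy

(A) p/m: [L T^-1] = velocity [L T^-1] ✓
(B) p/t: [L M T^-2] ≠ energy [L^2 M T^-2] ✗
(C) v/t: [L T^-2] = acceleration [L T^-2] ✓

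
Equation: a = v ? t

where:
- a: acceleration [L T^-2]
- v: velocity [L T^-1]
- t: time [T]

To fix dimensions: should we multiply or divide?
division (÷): a = v ÷ t

a [L T^-2]; v [L T^-1]; t [T].
v × t → [L] ✗
v ÷ t → [L T^-2] ✓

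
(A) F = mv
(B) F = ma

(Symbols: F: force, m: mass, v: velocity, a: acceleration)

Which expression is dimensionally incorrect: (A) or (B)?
(A)

(A) F = mv: LHS [L M T^-2], RHS [L M T^-1] ✗
(B) F = ma: LHS [L M T^-2], RHS [L M T^-2] ✓

Expression (A) F = mv is dimensionally incorrect.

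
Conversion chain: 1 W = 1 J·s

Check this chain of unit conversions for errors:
The chain is incorrect (it contains an error).

Incorrect: Watt is J/s, not J·s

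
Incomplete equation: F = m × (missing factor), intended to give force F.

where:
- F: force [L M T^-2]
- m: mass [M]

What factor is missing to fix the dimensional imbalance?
a (acceleration), dimensions [L T^-2]

F has dimensions [L M T^-2] and m has dimensions [M].
The missing factor must have dimensions [L M T^-2] / [M] = [L T^-2], i.e. acceleration (a).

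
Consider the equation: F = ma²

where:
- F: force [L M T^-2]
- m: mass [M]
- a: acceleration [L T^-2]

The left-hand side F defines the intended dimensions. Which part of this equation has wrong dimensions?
The right-hand side term ma²

F has dimensions [L M T^-2], but ma² has dimensions [L^2 M T^-4], so the term ma² is dimensionally wrong for F.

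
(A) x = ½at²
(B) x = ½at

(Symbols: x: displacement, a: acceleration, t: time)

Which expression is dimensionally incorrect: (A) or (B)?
(B)

(A) x = ½at²: LHS [L], RHS [L] ✓
(B) x = ½at: LHS [L], RHS [L T^-1] ✗

Expression (B) x = ½at is dimensionally incorrect.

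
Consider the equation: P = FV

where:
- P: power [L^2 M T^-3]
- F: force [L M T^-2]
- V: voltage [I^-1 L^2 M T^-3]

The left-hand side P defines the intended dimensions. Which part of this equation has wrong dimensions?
The right-hand side term FV

P has dimensions [L^2 M T^-3], but FV has dimensions [I^-1 L^3 M^2 T^-5], so the term FV is dimensionally wrong for P.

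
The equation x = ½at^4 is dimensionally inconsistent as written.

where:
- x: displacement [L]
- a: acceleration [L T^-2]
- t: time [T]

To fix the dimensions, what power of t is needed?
The exponent of t should be 2: x = ½at^2

The LHS x has dimensions [L]; t has dimensions [T].
As written, the RHS ½at^4 (exponent 4 on t) has dimensions [L T^2], which does not match.
With exponent 2, the RHS ½at^2 has dimensions [L], matching the LHS.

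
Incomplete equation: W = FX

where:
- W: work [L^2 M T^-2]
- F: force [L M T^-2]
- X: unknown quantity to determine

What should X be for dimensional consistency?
X = d (distance), dimensions [L]

W has dimensions [L^2 M T^-2]; the rest of the RHS (F) has dimensions [L M T^-2].
So X must have dimensions [L] — X = d (distance).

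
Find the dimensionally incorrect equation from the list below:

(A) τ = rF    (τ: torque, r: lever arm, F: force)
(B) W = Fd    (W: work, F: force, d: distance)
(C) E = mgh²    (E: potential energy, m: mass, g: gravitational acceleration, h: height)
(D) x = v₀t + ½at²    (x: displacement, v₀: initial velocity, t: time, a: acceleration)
(C) E = mgh²

The equation (C) E = mgh² is dimensionally incorrect.

LHS (E): [L^2 M T^-2]
RHS (mgh²): [L^3 M T^-2] ✗

The dimensions do not match. The other three equations balance.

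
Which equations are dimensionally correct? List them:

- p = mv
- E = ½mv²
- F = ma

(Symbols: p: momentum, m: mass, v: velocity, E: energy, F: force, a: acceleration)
Dimensionally correct: p = mv, E = ½mv², F = ma
Dimensionally incorrect: none
Ordered (correct first, then incorrect): p = mv, E = ½mv², F = ma

- p = mv: LHS [L M T^-1], RHS [L M T^-1] → correct ✓
- E = ½mv²: LHS [L^2 M T^-2], RHS [L^2 M T^-2] → correct ✓
- F = ma: LHS [L M T^-2], RHS [L M T^-2] → correct ✓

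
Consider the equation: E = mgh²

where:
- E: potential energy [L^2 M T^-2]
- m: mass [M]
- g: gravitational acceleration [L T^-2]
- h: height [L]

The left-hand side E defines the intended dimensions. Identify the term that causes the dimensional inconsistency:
The right-hand side term mgh²

E has dimensions [L^2 M T^-2], but mgh² has dimensions [L^3 M T^-2], so the term mgh² is dimensionally wrong for E.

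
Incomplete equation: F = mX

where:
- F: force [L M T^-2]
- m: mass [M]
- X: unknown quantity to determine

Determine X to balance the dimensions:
X = a (acceleration), dimensions [L T^-2]

F has dimensions [L M T^-2]; the rest of the RHS (m) has dimensions [M].
So X must have dimensions [L T^-2] — X = a (acceleration).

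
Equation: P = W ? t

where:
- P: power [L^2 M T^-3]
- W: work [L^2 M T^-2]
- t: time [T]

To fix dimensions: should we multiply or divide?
division (÷): P = W ÷ t

P [L^2 M T^-3]; W [L^2 M T^-2]; t [T].
W × t → [L^2 M T^-1] ✗
W ÷ t → [L^2 M T^-3] ✓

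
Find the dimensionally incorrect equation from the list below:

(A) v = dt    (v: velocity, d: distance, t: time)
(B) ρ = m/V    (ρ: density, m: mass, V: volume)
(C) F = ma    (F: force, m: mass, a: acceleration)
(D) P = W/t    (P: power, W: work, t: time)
(A) v = dt

The equation (A) v = dt is dimensionally incorrect.

LHS (v): [L T^-1]
RHS (dt): [L T] ✗

The dimensions do not match. The other three equations balance.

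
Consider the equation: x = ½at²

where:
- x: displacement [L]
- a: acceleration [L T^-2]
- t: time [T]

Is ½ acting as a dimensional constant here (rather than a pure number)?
No

x has dimensions [L] and at² already has dimensions [L], so the equation balances without ½ contributing any dimensions. ½ is a pure (dimensionless) number; changing or removing it would not affect dimensional consistency.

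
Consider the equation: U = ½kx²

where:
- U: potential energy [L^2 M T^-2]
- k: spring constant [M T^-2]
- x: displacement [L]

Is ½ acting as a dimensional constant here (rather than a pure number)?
No

U has dimensions [L^2 M T^-2] and kx² already has dimensions [L^2 M T^-2], so the equation balances without ½ contributing any dimensions. ½ is a pure (dimensionless) number; changing or removing it would not affect dimensional consistency.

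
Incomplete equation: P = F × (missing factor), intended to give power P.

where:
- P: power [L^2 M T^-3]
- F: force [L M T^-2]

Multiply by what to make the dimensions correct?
v (velocity), dimensions [L T^-1]

P has dimensions [L^2 M T^-3] and F has dimensions [L M T^-2].
The missing factor must have dimensions [L^2 M T^-3] / [L M T^-2] = [L T^-1], i.e. velocity (v).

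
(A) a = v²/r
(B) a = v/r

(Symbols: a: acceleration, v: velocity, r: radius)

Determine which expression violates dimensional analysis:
(B)

(A) a = v²/r: LHS [L T^-2], RHS [L T^-2] ✓
(B) a = v/r: LHS [L T^-2], RHS [T^-1] ✗

Expression (B) a = v/r is dimensionally incorrect.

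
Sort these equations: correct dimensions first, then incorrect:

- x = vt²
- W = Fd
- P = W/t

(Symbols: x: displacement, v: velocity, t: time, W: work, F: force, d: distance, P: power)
Dimensionally correct: W = Fd, P = W/t
Dimensionally incorrect: x = vt²
Ordered (correct first, then incorrect): W = Fd, P = W/t, x = vt²

- x = vt²: LHS [L], RHS [L T] → incorrect ✗
- W = Fd: LHS [L^2 M T^-2], RHS [L^2 M T^-2] → correct ✓
- P = W/t: LHS [L^2 M T^-3], RHS [L^2 M T^-3] → correct ✓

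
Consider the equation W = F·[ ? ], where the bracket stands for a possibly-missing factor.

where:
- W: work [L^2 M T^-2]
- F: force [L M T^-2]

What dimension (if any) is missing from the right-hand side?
[L] — length (e.g. a distance d)

W has dimensions [L^2 M T^-2]; F has dimensions [L M T^-2].
The bracketed factor must supply [L^2 M T^-2] / [L M T^-2] = [L].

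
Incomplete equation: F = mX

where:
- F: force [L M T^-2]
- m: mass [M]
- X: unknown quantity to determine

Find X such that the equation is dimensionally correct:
X = a (acceleration), dimensions [L T^-2]

F has dimensions [L M T^-2]; the rest of the RHS (m) has dimensions [M].
So X must have dimensions [L T^-2] — X = a (acceleration).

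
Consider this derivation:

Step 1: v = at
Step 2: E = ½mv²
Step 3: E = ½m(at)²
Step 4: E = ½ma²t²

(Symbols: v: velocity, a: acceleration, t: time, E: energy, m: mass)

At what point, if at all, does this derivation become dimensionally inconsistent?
No step introduces an error — all steps are dimensionally consistent.

Step 1: v = at → LHS [L T^-1], RHS [L T^-1] ✓
Step 2: E = ½mv² → LHS [L^2 M T^-2], RHS [L^2 M T^-2] ✓
Step 3: E = ½m(at)² → LHS [L^2 M T^-2], RHS [L^2 M T^-2] ✓
Step 4: E = ½ma²t² → LHS [L^2 M T^-2], RHS [L^2 M T^-2] ✓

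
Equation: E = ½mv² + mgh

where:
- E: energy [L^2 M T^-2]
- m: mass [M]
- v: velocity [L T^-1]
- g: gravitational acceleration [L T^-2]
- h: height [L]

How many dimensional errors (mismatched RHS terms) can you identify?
0

LHS E: [L^2 M T^-2]
- ½mv²: [L^2 M T^-2] ✓
- mgh: [L^2 M T^-2] ✓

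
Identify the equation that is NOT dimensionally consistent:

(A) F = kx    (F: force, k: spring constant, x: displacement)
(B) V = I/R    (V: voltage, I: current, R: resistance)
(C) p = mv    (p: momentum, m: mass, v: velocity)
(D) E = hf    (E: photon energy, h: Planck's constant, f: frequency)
(B) V = I/R

The equation (B) V = I/R is dimensionally incorrect.

LHS (V): [I^-1 L^2 M T^-3]
RHS (I/R): [I^3 L^-2 M^-1 T^3] ✗

The dimensions do not match. The other three equations balance.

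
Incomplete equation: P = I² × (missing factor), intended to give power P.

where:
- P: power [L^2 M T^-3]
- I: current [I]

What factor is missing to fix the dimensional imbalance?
R (resistance), dimensions [I^-2 L^2 M T^-3]

P has dimensions [L^2 M T^-3] and I² has dimensions [I^2].
The missing factor must have dimensions [L^2 M T^-3] / [I^2] = [I^-2 L^2 M T^-3], i.e. resistance (R).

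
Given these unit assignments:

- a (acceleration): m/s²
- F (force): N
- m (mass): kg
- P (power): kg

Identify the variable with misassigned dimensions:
P

The variable P (power) should have units W, not kg.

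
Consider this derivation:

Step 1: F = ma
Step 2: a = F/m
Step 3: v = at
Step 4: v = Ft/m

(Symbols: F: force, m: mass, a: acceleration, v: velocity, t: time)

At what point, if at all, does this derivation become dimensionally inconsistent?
No step introduces an error — all steps are dimensionally consistent.

Step 1: F = ma → LHS [L M T^-2], RHS [L M T^-2] ✓
Step 2: a = F/m → LHS [L T^-2], RHS [L T^-2] ✓
Step 3: v = at → LHS [L T^-1], RHS [L T^-1] ✓
Step 4: v = Ft/m → LHS [L T^-1], RHS [L T^-1] ✓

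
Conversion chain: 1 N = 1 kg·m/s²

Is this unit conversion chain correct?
The chain is correct (no errors).

Correct: Newton is defined as kg·m/s²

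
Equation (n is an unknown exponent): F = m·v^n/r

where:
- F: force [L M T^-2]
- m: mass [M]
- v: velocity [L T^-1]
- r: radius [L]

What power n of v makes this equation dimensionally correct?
n = 2

F has dimensions [L M T^-2]; v has dimensions [L T^-1].
The rest of the RHS has dimensions [L^-1 M], so v^n must supply [L^2 T^-2].
With n = 2: m·v^2/r has dimensions [L M T^-2], matching the LHS ✓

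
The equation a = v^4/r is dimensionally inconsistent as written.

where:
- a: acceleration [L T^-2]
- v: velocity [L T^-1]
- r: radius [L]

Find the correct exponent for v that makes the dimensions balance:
The exponent of v should be 2: a = v^2/r

The LHS a has dimensions [L T^-2]; v has dimensions [L T^-1].
As written, the RHS v^4/r (exponent 4 on v) has dimensions [L^3 T^-4], which does not match.
With exponent 2, the RHS v^2/r has dimensions [L T^-2], matching the LHS.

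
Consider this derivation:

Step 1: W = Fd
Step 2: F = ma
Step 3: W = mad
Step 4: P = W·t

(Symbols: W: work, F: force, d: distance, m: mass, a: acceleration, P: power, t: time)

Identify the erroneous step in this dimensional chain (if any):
Step 4

Step 1: W = Fd → LHS [L^2 M T^-2], RHS [L^2 M T^-2] ✓
Step 2: F = ma → LHS [L M T^-2], RHS [L M T^-2] ✓
Step 3: W = mad → LHS [L^2 M T^-2], RHS [L^2 M T^-2] ✓
Step 4: P = W·t → LHS [L^2 M T^-3], RHS [L^2 M T^-1] ✗

The first dimensional inconsistency appears in step 4: P = W·t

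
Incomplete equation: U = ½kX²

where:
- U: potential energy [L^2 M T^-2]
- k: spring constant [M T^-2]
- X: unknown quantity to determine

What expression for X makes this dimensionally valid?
X = x (displacement), dimensions [L]

U has dimensions [L^2 M T^-2]; the rest of the RHS (½k) has dimensions [M T^-2].
So X² must have dimensions [L^2], i.e. X has dimensions [L] — X = x (displacement).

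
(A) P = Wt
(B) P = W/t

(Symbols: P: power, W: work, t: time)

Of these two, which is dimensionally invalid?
(A)

(A) P = Wt: LHS [L^2 M T^-3], RHS [L^2 M T^-1] ✗
(B) P = W/t: LHS [L^2 M T^-3], RHS [L^2 M T^-3] ✓

Expression (A) P = Wt is dimensionally incorrect.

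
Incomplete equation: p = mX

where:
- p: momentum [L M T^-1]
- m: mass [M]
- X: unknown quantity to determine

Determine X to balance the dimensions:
X = v (velocity), dimensions [L T^-1]

p has dimensions [L M T^-1]; the rest of the RHS (m) has dimensions [M].
So X must have dimensions [L T^-1] — X = v (velocity).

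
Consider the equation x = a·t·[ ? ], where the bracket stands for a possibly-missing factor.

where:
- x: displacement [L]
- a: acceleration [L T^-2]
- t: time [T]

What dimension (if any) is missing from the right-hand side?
[T] — time (e.g. t)

x has dimensions [L]; a·t has dimensions [L T^-1].
The bracketed factor must supply [L] / [L T^-1] = [T].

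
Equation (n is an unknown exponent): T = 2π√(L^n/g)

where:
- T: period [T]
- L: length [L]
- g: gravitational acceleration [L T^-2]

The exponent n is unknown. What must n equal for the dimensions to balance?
n = 1

T has dimensions [T]; L has dimensions [L].
With n = 1: 2π√(L^1/g) has dimensions [T], matching the LHS ✓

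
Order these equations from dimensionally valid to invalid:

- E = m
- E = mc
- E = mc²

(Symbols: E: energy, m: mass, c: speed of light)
Dimensionally correct: E = mc²
Dimensionally incorrect: E = m, E = mc
Ordered (correct first, then incorrect): E = mc², E = m, E = mc

- E = m: LHS [L^2 M T^-2], RHS [M] → incorrect ✗
- E = mc: LHS [L^2 M T^-2], RHS [L M T^-1] → incorrect ✗
- E = mc²: LHS [L^2 M T^-2], RHS [L^2 M T^-2] → correct ✓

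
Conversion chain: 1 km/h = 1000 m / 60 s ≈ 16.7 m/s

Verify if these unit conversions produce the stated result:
The chain is incorrect (it contains an error).

Incorrect: 1 h = 3600 s, not 60 s (1 km/h ≈ 0.278 m/s)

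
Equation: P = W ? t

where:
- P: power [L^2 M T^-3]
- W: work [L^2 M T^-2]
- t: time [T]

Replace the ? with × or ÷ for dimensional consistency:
division (÷): P = W ÷ t

P [L^2 M T^-3]; W [L^2 M T^-2]; t [T].
W × t → [L^2 M T^-1] ✗
W ÷ t → [L^2 M T^-3] ✓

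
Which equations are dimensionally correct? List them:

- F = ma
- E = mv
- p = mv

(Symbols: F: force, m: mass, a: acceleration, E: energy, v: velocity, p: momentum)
Dimensionally correct: F = ma, p = mv
Dimensionally incorrect: E = mv
Ordered (correct first, then incorrect): F = ma, p = mv, E = mv

- F = ma: LHS [L M T^-2], RHS [L M T^-2] → correct ✓
- E = mv: LHS [L^2 M T^-2], RHS [L M T^-1] → incorrect ✗
- p = mv: LHS [L M T^-1], RHS [L M T^-1] → correct ✓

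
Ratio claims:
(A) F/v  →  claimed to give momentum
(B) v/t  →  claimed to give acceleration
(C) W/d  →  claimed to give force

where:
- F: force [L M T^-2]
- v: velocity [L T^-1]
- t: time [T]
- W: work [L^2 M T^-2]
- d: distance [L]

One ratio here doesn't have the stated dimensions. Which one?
(A) F/v does not give momentum

(A) F/v: [M T^-1] ≠ momentum [L M T^-1] ✗
(B) v/t: [L T^-2] = acceleration [L T^-2] ✓
(C) W/d: [L M T^-2] = force [L M T^-2] ✓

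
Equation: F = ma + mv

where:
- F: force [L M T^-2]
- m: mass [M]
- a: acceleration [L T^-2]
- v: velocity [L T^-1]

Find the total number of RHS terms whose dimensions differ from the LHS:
1

LHS F: [L M T^-2]
- ma: [L M T^-2] ✓
- mv: [L M T^-1] ✗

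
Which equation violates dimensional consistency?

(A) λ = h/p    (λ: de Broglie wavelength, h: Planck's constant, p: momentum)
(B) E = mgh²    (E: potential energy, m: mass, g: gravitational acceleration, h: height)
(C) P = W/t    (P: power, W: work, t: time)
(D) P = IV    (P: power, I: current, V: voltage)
(B) E = mgh²

The equation (B) E = mgh² is dimensionally incorrect.

LHS (E): [L^2 M T^-2]
RHS (mgh²): [L^3 M T^-2] ✗

The dimensions do not match. The other three equations balance.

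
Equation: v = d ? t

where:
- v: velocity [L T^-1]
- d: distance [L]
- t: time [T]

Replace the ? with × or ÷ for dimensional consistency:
division (÷): v = d ÷ t

v [L T^-1]; d [L]; t [T].
d × t → [L T] ✗
d ÷ t → [L T^-1] ✓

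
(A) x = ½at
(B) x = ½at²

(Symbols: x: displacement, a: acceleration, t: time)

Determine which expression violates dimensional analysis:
(A)

(A) x = ½at: LHS [L], RHS [L T^-1] ✗
(B) x = ½at²: LHS [L], RHS [L] ✓

Expression (A) x = ½at is dimensionally incorrect.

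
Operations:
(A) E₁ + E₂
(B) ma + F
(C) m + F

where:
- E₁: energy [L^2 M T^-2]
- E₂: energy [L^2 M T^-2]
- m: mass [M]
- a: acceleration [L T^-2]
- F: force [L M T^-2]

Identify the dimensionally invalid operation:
(C) m + F

(A) E₁ + E₂: E₁ [L^2 M T^-2] and E₂ [L^2 M T^-2] — same dimensions ✓
(B) ma + F: ma [L M T^-2] and F [L M T^-2] — same dimensions ✓
(C) m + F: m [M] and F [L M T^-2] — different dimensions cannot be added/subtracted ✗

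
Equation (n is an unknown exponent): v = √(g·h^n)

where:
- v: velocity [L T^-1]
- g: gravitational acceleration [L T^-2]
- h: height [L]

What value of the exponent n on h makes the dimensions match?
n = 1

v has dimensions [L T^-1]; h has dimensions [L].
With n = 1: √(g·h^1) has dimensions [L T^-1], matching the LHS ✓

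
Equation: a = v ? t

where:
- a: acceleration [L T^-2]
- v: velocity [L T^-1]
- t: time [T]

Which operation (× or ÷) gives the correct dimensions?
division (÷): a = v ÷ t

a [L T^-2]; v [L T^-1]; t [T].
v × t → [L] ✗
v ÷ t → [L T^-2] ✓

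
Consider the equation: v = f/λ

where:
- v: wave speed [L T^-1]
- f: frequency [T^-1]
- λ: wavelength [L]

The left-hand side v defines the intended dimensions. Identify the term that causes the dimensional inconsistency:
The right-hand side term f/λ

v has dimensions [L T^-1], but f/λ has dimensions [L^-1 T^-1], so the term f/λ is dimensionally wrong for v.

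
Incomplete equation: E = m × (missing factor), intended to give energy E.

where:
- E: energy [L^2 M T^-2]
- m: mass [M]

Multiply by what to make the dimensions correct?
v² (velocity squared), dimensions [L^2 T^-2]

E has dimensions [L^2 M T^-2] and m has dimensions [M].
The missing factor must have dimensions [L^2 M T^-2] / [M] = [L^2 T^-2], i.e. velocity squared (v²).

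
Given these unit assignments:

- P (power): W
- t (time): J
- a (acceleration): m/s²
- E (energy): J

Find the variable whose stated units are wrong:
t

The variable t (time) should have units s, not J.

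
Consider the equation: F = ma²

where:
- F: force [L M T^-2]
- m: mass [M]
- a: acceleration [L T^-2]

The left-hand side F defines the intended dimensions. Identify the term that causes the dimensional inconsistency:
The right-hand side term ma²

F has dimensions [L M T^-2], but ma² has dimensions [L^2 M T^-4], so the term ma² is dimensionally wrong for F.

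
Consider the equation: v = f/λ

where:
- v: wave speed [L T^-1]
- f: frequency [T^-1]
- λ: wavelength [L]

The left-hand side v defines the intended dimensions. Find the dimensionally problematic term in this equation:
The right-hand side term f/λ

v has dimensions [L T^-1], but f/λ has dimensions [L^-1 T^-1], so the term f/λ is dimensionally wrong for v.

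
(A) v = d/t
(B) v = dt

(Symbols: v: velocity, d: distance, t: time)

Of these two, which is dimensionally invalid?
(B)

(A) v = d/t: LHS [L T^-1], RHS [L T^-1] ✓
(B) v = dt: LHS [L T^-1], RHS [L T] ✗

Expression (B) v = dt is dimensionally incorrect.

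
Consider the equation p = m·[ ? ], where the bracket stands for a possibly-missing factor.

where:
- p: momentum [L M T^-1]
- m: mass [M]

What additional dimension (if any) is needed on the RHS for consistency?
[L T^-1] — velocity (e.g. v)

p has dimensions [L M T^-1]; m has dimensions [M].
The bracketed factor must supply [L M T^-1] / [M] = [L T^-1].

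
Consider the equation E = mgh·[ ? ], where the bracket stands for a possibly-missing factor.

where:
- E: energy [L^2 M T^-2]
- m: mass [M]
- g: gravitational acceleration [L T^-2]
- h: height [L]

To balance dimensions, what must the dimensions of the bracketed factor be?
Nothing is missing — the bracketed factor must be dimensionless.

E has dimensions [L^2 M T^-2] and mgh already has dimensions [L^2 M T^-2], so E = mgh is dimensionally complete.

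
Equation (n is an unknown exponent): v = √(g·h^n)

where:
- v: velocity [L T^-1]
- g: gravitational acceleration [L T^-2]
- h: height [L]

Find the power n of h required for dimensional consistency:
n = 1

v has dimensions [L T^-1]; h has dimensions [L].
With n = 1: √(g·h^1) has dimensions [L T^-1], matching the LHS ✓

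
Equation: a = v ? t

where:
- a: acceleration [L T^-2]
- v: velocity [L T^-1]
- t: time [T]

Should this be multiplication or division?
division (÷): a = v ÷ t

a [L T^-2]; v [L T^-1]; t [T].
v × t → [L] ✗
v ÷ t → [L T^-2] ✓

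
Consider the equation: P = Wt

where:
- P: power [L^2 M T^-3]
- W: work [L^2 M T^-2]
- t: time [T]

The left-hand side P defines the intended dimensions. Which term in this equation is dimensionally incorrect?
The right-hand side term Wt

P has dimensions [L^2 M T^-3], but Wt has dimensions [L^2 M T^-1], so the term Wt is dimensionally wrong for P.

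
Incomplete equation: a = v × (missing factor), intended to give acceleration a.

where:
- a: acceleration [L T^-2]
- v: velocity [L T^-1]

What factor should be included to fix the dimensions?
1/t (inverse time), dimensions [T^-1]

a has dimensions [L T^-2] and v has dimensions [L T^-1].
The missing factor must have dimensions [L T^-2] / [L T^-1] = [T^-1], i.e. inverse time (1/t).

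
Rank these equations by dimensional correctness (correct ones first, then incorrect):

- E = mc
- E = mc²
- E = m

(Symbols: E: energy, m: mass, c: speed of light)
Dimensionally correct: E = mc²
Dimensionally incorrect: E = mc, E = m
Ordered (correct first, then incorrect): E = mc², E = mc, E = m

- E = mc: LHS [L^2 M T^-2], RHS [L M T^-1] → incorrect ✗
- E = mc²: LHS [L^2 M T^-2], RHS [L^2 M T^-2] → correct ✓
- E = m: LHS [L^2 M T^-2], RHS [M] → incorrect ✗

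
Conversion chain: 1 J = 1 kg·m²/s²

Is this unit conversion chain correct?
The chain is correct (no errors).

Correct: Joule is defined as kg·m²/s²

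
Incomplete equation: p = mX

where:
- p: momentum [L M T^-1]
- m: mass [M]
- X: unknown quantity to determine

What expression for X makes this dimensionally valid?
X = v (velocity), dimensions [L T^-1]

p has dimensions [L M T^-1]; the rest of the RHS (m) has dimensions [M].
So X must have dimensions [L T^-1] — X = v (velocity).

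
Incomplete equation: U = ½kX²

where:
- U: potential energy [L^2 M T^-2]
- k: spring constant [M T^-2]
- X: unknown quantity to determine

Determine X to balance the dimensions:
X = x (displacement), dimensions [L]

U has dimensions [L^2 M T^-2]; the rest of the RHS (½k) has dimensions [M T^-2].
So X² must have dimensions [L^2], i.e. X has dimensions [L] — X = x (displacement).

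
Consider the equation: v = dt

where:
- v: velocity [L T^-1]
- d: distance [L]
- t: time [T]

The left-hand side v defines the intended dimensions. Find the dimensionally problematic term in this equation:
The right-hand side term dt

v has dimensions [L T^-1], but dt has dimensions [L T], so the term dt is dimensionally wrong for v.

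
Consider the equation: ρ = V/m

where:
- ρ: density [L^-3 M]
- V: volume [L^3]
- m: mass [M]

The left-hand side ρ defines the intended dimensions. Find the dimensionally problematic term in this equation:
The right-hand side term V/m

ρ has dimensions [L^-3 M], but V/m has dimensions [L^3 M^-1], so the term V/m is dimensionally wrong for ρ.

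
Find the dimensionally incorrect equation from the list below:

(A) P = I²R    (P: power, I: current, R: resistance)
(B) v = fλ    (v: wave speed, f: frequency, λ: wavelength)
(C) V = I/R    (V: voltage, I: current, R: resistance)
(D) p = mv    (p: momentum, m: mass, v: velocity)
(C) V = I/R

The equation (C) V = I/R is dimensionally incorrect.

LHS (V): [I^-1 L^2 M T^-3]
RHS (I/R): [I^3 L^-2 M^-1 T^3] ✗

The dimensions do not match. The other three equations balance.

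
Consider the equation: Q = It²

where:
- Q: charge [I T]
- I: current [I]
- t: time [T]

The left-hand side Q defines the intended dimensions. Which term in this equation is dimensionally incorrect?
The right-hand side term It²

Q has dimensions [I T], but It² has dimensions [I T^2], so the term It² is dimensionally wrong for Q.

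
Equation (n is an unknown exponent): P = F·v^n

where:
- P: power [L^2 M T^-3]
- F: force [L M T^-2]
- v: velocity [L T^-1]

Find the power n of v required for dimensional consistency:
n = 1

P has dimensions [L^2 M T^-3]; v has dimensions [L T^-1].
The rest of the RHS has dimensions [L M T^-2], so v^n must supply [L T^-1].
With n = 1: F·v^1 has dimensions [L^2 M T^-3], matching the LHS ✓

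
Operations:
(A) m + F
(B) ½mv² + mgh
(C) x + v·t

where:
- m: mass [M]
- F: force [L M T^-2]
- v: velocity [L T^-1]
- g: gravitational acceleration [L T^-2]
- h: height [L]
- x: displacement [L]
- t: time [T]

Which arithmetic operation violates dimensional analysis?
(A) m + F

(A) m + F: m [M] and F [L M T^-2] — different dimensions cannot be added/subtracted ✗
(B) ½mv² + mgh: ½mv² [L^2 M T^-2] and mgh [L^2 M T^-2] — same dimensions ✓
(C) x + v·t: x [L] and v·t [L] — same dimensions ✓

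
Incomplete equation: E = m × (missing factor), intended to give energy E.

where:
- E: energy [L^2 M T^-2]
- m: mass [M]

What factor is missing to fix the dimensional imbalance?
v² (velocity squared), dimensions [L^2 T^-2]

E has dimensions [L^2 M T^-2] and m has dimensions [M].
The missing factor must have dimensions [L^2 M T^-2] / [M] = [L^2 T^-2], i.e. velocity squared (v²).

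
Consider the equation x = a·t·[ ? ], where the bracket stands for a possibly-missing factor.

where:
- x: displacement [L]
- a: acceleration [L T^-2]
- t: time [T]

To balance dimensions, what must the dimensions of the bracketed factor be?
[T] — time (e.g. t)

x has dimensions [L]; a·t has dimensions [L T^-1].
The bracketed factor must supply [L] / [L T^-1] = [T].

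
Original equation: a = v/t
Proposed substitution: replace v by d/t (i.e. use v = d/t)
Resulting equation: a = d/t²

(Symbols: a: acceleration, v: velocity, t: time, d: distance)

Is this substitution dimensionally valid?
Yes

[v] = [L T^-1] and [d/t] = [L T^-1]. These match, so the substitution replaces a quantity by one of the same dimensions and the result a = d/t² has LHS [L T^-2] vs RHS [L T^-2] — still consistent.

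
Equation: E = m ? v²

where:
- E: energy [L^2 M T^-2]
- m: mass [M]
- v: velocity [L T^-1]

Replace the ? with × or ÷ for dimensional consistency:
multiplication (×): E = m × v²

E [L^2 M T^-2]; m [M]; v² [L^2 T^-2].
m × v² → [L^2 M T^-2] ✓
m ÷ v² → [L^-2 M T^2] ✗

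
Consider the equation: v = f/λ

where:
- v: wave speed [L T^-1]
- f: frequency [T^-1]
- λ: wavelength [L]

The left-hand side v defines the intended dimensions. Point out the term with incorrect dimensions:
The right-hand side term f/λ

v has dimensions [L T^-1], but f/λ has dimensions [L^-1 T^-1], so the term f/λ is dimensionally wrong for v.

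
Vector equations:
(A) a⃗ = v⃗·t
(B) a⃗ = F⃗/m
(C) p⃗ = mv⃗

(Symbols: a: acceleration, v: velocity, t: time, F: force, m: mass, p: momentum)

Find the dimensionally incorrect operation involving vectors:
(A) a⃗ = v⃗·t

(A) a⃗ = v⃗·t: LHS [L T^-2], RHS [L] ✗ — acceleration is velocity per time; should be v⃗/t
(B) a⃗ = F⃗/m: LHS [L T^-2], RHS [L T^-2] ✓ — force (vector) divided by mass (scalar)
(C) p⃗ = mv⃗: LHS [L M T^-1], RHS [L M T^-1] ✓ — mass (scalar) times velocity (vector)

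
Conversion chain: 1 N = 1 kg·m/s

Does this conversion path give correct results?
The chain is incorrect (it contains an error).

Incorrect: Newton is kg·m/s², not kg·m/s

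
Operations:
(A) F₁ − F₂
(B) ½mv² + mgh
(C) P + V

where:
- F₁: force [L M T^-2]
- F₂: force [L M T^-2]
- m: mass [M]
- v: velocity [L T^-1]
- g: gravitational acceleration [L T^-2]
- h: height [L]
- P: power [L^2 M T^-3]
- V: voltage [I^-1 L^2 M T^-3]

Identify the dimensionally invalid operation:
(C) P + V

(A) F₁ − F₂: F₁ [L M T^-2] and F₂ [L M T^-2] — same dimensions ✓
(B) ½mv² + mgh: ½mv² [L^2 M T^-2] and mgh [L^2 M T^-2] — same dimensions ✓
(C) P + V: P [L^2 M T^-3] and V [I^-1 L^2 M T^-3] — different dimensions cannot be added/subtracted ✗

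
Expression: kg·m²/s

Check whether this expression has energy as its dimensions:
No

The expression kg·m²/s has dimensions [L^2 M T^-1], but energy has dimensions [L^2 M T^-2].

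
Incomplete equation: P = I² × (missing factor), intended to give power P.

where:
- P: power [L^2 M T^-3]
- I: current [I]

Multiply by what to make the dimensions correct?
R (resistance), dimensions [I^-2 L^2 M T^-3]

P has dimensions [L^2 M T^-3] and I² has dimensions [I^2].
The missing factor must have dimensions [L^2 M T^-3] / [I^2] = [I^-2 L^2 M T^-3], i.e. resistance (R).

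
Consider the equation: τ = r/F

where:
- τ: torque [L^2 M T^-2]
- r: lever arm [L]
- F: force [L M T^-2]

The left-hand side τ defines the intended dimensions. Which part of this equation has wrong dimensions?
The right-hand side term r/F

τ has dimensions [L^2 M T^-2], but r/F has dimensions [M^-1 T^2], so the term r/F is dimensionally wrong for τ.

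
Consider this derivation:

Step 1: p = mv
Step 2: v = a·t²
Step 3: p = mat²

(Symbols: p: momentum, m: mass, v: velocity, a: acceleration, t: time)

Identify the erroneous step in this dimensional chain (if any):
Step 2

Step 1: p = mv → LHS [L M T^-1], RHS [L M T^-1] ✓
Step 2: v = a·t² → LHS [L T^-1], RHS [L] ✗

The first dimensional inconsistency appears in step 2: v = a·t²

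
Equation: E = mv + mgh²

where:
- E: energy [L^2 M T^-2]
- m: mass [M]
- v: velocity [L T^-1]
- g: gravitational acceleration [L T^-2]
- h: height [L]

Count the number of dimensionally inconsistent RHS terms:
2

LHS E: [L^2 M T^-2]
- mv: [L M T^-1] ✗
- mgh²: [L^3 M T^-2] ✗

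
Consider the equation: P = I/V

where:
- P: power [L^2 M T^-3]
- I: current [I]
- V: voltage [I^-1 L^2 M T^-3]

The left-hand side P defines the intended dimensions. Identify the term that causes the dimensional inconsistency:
The right-hand side term I/V

P has dimensions [L^2 M T^-3], but I/V has dimensions [I^2 L^-2 M^-1 T^3], so the term I/V is dimensionally wrong for P.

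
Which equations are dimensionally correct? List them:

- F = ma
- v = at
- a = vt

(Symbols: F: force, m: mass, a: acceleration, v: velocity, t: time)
Dimensionally correct: F = ma, v = at
Dimensionally incorrect: a = vt
Ordered (correct first, then incorrect): F = ma, v = at, a = vt

- F = ma: LHS [L M T^-2], RHS [L M T^-2] → correct ✓
- v = at: LHS [L T^-1], RHS [L T^-1] → correct ✓
- a = vt: LHS [L T^-2], RHS [L] → incorrect ✗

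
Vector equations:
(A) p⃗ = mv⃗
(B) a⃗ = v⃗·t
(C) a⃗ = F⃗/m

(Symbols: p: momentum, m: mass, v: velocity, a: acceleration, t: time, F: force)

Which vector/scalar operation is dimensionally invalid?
(B) a⃗ = v⃗·t

(A) p⃗ = mv⃗: LHS [L M T^-1], RHS [L M T^-1] ✓ — mass (scalar) times velocity (vector)
(B) a⃗ = v⃗·t: LHS [L T^-2], RHS [L] ✗ — acceleration is velocity per time; should be v⃗/t
(C) a⃗ = F⃗/m: LHS [L T^-2], RHS [L T^-2] ✓ — force (vector) divided by mass (scalar)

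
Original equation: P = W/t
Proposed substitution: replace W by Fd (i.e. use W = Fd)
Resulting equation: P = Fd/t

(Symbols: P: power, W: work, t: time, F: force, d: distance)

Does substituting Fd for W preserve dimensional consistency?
Yes

[W] = [L^2 M T^-2] and [Fd] = [L^2 M T^-2]. These match, so the substitution replaces a quantity by one of the same dimensions and the result P = Fd/t has LHS [L^2 M T^-3] vs RHS [L^2 M T^-3] — still consistent.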